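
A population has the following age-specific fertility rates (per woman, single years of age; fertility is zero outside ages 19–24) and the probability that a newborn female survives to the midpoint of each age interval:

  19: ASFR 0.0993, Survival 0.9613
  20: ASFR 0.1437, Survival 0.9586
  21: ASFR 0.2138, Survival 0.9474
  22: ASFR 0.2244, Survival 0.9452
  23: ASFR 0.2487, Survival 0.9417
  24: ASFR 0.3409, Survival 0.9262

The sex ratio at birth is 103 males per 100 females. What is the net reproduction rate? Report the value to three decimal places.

0.590

Proportion female at birth = 100 / (100 + 103) = 0.49261.
Per-age-group product (1 × ASFR × survival probability):
  19: 1 × 0.0993 × 0.9613 = 0.09546
  20: 1 × 0.1437 × 0.9586 = 0.13775
  21: 1 × 0.2138 × 0.9474 = 0.20255
  22: 1 × 0.2244 × 0.9452 = 0.21210
  23: 1 × 0.2487 × 0.9417 = 0.23420
  24: 1 × 0.3409 × 0.9262 = 0.31574
Sum = 1.19780
NRR = 0.49261 × 1.19780 = 0.59005
NRR < 1, so the cohort does not fully replace itself.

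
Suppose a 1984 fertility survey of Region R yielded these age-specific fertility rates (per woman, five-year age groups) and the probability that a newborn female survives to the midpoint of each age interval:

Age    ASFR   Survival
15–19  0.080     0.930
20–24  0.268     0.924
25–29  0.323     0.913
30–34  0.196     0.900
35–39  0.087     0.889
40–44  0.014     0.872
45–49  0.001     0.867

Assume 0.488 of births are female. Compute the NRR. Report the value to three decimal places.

2.156

Proportion female at birth = 0.488.
Survival-weighted fertility by age (5·fₓ·Sₓ):
  15–19: 5 × 0.080 × 0.930 = 0.37200
  20–24: 5 × 0.268 × 0.924 = 1.23816
  25–29: 5 × 0.323 × 0.913 = 1.47450
  30–34: 5 × 0.196 × 0.900 = 0.88200
  35–39: 5 × 0.087 × 0.889 = 0.38672
  40–44: 5 × 0.014 × 0.872 = 0.06104
  45–49: 5 × 0.001 × 0.867 = 0.00434
Sum = 4.41876
NRR = 0.488 × 4.41876 = 2.15635
NRR > 1, so each generation more than replaces itself.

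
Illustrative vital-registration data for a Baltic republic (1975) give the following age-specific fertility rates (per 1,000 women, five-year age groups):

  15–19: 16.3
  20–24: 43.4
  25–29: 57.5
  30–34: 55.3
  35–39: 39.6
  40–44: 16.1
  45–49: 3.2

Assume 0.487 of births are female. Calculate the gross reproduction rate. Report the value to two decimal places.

Proportion female at birth = 0.487.
Sum of ASFRs = 16.3 + 43.4 + 57.5 + 55.3 + 39.6 + 16.1 + 3.2 = 231.4
TFR = 5 × 231.4 / 1000 = 1.157
GRR = 0.487 × 1.157 = 0.56346

0.56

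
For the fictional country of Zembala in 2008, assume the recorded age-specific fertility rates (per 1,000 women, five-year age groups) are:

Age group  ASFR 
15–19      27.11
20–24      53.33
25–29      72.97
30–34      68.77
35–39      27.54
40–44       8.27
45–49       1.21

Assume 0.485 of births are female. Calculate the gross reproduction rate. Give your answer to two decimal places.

0.63

Proportion female at birth = 0.485.
Sum of ASFRs = 27.11 + 53.33 + 72.97 + 68.77 + 27.54 + 8.27 + 1.21 = 259.20
TFR = 5 × 259.20 / 1000 = 1.296
GRR = 0.485 × 1.296 = 0.62856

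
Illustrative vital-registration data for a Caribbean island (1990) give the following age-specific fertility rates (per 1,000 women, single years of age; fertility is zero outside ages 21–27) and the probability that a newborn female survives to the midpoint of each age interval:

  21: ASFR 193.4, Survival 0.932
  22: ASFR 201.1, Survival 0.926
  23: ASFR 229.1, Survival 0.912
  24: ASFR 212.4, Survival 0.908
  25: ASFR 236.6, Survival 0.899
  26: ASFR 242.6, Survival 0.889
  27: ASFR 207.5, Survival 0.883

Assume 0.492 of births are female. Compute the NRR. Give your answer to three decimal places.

Proportion female at birth = 0.492.
Each age group contributes 1 × ASFR × survival:
  21: 1 × 193.4/1000 × 0.932 = 0.18025
  22: 1 × 201.1/1000 × 0.926 = 0.18622
  23: 1 × 229.1/1000 × 0.912 = 0.20894
  24: 1 × 212.4/1000 × 0.908 = 0.19286
  25: 1 × 236.6/1000 × 0.899 = 0.21270
  26: 1 × 242.6/1000 × 0.889 = 0.21567
  27: 1 × 207.5/1000 × 0.883 = 0.18322
Sum = 1.37986
NRR = 0.492 × 1.37986 = 0.67889

0.679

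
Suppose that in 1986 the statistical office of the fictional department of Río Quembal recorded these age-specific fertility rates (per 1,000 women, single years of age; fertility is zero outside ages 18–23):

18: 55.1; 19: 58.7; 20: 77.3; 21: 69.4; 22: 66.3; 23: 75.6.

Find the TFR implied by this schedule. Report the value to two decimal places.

Sum of ASFRs = 55.1 + 58.7 + 77.3 + 69.4 + 66.3 + 75.6 = 402.4
TFR = 402.4 / 1000 = 0.4024

0.40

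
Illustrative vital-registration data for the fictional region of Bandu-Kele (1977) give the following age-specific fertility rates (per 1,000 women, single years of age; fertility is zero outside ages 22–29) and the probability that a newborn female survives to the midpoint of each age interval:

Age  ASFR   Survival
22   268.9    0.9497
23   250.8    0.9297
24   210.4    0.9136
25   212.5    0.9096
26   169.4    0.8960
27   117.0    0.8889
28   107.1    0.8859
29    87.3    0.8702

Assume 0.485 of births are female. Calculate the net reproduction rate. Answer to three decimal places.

Proportion female at birth = 0.485.
Per-age-group product (1 × ASFR × survival probability):
  22: 1 × 268.9/1000 × 0.9497 = 0.25537
  23: 1 × 250.8/1000 × 0.9297 = 0.23317
  24: 1 × 210.4/1000 × 0.9136 = 0.19222
  25: 1 × 212.5/1000 × 0.9096 = 0.19329
  26: 1 × 169.4/1000 × 0.8960 = 0.15178
  27: 1 × 117.0/1000 × 0.8889 = 0.10400
  28: 1 × 107.1/1000 × 0.8859 = 0.09488
  29: 1 × 87.3/1000 × 0.8702 = 0.07597
Sum = 1.30068
NRR = 0.485 × 1.30068 = 0.63083

0.631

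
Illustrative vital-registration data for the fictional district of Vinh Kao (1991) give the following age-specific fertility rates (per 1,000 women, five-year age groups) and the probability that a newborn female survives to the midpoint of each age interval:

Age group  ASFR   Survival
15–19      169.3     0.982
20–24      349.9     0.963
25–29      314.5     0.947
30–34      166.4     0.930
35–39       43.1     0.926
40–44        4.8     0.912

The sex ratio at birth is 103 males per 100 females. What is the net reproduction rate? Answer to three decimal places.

2.463

Proportion female at birth = 100 / (100 + 103) = 0.49261.
Each age group contributes 5 × ASFR × survival:
  15–19: 5 × 169.3/1000 × 0.982 = 0.83126
  20–24: 5 × 349.9/1000 × 0.963 = 1.68477
  25–29: 5 × 314.5/1000 × 0.947 = 1.48916
  30–34: 5 × 166.4/1000 × 0.930 = 0.77376
  35–39: 5 × 43.1/1000 × 0.926 = 0.19955
  40–44: 5 × 4.8/1000 × 0.912 = 0.02189
Sum = 5.00039
NRR = 0.49261 × 5.00039 = 2.46324
NRR > 1, so each generation more than replaces itself.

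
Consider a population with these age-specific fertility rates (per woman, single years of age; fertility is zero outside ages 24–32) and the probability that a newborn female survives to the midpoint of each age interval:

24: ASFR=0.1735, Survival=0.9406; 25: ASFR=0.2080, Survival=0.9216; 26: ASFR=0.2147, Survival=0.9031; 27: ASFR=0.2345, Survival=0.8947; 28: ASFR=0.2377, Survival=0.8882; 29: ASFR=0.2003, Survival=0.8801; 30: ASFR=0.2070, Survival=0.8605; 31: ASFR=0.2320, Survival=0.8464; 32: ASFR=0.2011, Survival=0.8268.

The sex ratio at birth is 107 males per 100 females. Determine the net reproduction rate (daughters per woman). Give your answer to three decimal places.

Proportion female at birth = 100 / (100 + 107) = 0.48309.
Per-age-group product (1 × ASFR × survival probability):
  24: 1 × 0.1735 × 0.9406 = 0.16319
  25: 1 × 0.2080 × 0.9216 = 0.19169
  26: 1 × 0.2147 × 0.9031 = 0.19390
  27: 1 × 0.2345 × 0.8947 = 0.20981
  28: 1 × 0.2377 × 0.8882 = 0.21113
  29: 1 × 0.2003 × 0.8801 = 0.17628
  30: 1 × 0.2070 × 0.8605 = 0.17812
  31: 1 × 0.2320 × 0.8464 = 0.19636
  32: 1 × 0.2011 × 0.8268 = 0.16627
Sum = 1.68675
NRR = 0.48309 × 1.68675 = 0.81485

0.815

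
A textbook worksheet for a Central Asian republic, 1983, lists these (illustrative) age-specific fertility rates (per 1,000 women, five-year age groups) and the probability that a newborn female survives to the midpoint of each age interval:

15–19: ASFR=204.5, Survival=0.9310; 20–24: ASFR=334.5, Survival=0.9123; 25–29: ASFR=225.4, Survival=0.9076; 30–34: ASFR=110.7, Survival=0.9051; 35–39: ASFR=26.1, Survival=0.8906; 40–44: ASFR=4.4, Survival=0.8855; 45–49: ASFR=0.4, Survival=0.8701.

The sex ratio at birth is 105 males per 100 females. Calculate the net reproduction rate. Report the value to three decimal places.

Proportion female at birth = 100 / (100 + 105) = 0.48780.
Per-age-group product (5 × ASFR × survival probability):
  15–19: 5 × 204.5/1000 × 0.9310 = 0.95195
  20–24: 5 × 334.5/1000 × 0.9123 = 1.52582
  25–29: 5 × 225.4/1000 × 0.9076 = 1.02287
  30–34: 5 × 110.7/1000 × 0.9051 = 0.50097
  35–39: 5 × 26.1/1000 × 0.8906 = 0.11622
  40–44: 5 × 4.4/1000 × 0.8855 = 0.01948
  45–49: 5 × 0.4/1000 × 0.8701 = 0.00174
Sum = 4.13905
NRR = 0.48780 × 4.13905 = 2.01903
NRR > 1, so each generation more than replaces itself.

2.019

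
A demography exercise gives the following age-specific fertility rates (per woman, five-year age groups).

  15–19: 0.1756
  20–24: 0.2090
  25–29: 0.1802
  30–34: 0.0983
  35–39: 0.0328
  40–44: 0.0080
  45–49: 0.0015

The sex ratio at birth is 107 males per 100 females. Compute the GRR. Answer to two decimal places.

Proportion female at birth = 100 / (100 + 107) = 0.48309.
Sum of ASFRs = 0.1756 + 0.2090 + 0.1802 + 0.0983 + 0.0328 + 0.0080 + 0.0015 = 0.7054
TFR = 5 × 0.7054 = 3.527
GRR = 0.48309 × 3.527 = 1.70386

1.70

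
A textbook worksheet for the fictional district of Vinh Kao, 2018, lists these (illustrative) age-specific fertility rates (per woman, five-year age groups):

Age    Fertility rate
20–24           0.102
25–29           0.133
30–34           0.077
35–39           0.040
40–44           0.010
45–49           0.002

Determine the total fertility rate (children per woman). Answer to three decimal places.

Sum of ASFRs = 0.102 + 0.133 + 0.077 + 0.040 + 0.010 + 0.002 = 0.364
TFR = 5 × 0.364 = 1.82

1.820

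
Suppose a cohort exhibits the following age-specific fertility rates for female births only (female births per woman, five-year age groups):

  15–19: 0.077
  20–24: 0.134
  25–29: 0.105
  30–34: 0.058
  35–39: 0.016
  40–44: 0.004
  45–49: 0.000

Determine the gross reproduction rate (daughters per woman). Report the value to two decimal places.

Sum of female ASFRs = 0.077 + 0.134 + 0.105 + 0.058 + 0.016 + 0.004 + 0.000 = 0.394
GRR = 5 × 0.394 = 1.97

1.97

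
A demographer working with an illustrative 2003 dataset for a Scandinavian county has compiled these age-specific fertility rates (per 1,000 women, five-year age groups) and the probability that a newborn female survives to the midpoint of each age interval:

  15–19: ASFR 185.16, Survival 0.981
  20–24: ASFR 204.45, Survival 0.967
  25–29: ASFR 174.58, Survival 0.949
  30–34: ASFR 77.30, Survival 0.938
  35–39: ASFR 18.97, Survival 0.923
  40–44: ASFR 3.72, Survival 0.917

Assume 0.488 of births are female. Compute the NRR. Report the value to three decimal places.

1.558

Proportion female at birth = 0.488.
Weighting each age-specific rate by interval width and survival:
  15–19: 5 × 185.16/1000 × 0.981 = 0.90821
  20–24: 5 × 204.45/1000 × 0.967 = 0.98852
  25–29: 5 × 174.58/1000 × 0.949 = 0.82838
  30–34: 5 × 77.30/1000 × 0.938 = 0.36254
  35–39: 5 × 18.97/1000 × 0.923 = 0.08755
  40–44: 5 × 3.72/1000 × 0.917 = 0.01706
Sum = 3.19226
NRR = 0.488 × 3.19226 = 1.55782
NRR > 1, so each generation more than replaces itself.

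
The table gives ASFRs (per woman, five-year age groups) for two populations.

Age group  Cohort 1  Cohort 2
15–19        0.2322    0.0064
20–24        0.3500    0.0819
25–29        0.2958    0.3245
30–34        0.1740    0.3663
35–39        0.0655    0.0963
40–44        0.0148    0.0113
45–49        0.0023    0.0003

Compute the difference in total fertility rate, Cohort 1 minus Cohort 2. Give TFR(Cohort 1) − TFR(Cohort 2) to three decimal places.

Cohort 1:
  Sum of ASFRs = 0.2322 + 0.3500 + 0.2958 + 0.1740 + 0.0655 + 0.0148 + 0.0023 = 1.1346
  TFR = 5 × 1.1346 = 5.673
Cohort 2:
  Sum of ASFRs = 0.0064 + 0.0819 + 0.3245 + 0.3663 + 0.0963 + 0.0113 + 0.0003 = 0.8870
  TFR = 5 × 0.8870 = 4.435
Difference = 5.673 − 4.435 = 1.238

1.238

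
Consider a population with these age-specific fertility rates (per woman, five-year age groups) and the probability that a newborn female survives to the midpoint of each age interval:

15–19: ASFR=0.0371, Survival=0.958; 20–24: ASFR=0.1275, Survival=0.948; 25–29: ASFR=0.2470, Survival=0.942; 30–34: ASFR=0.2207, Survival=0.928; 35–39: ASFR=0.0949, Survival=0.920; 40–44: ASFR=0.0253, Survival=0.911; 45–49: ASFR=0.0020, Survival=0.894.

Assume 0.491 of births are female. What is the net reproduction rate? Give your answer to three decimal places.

1.733

Proportion female at birth = 0.491.
Per-age-group product (5 × ASFR × survival probability):
  15–19: 5 × 0.0371 × 0.958 = 0.17771
  20–24: 5 × 0.1275 × 0.948 = 0.60435
  25–29: 5 × 0.2470 × 0.942 = 1.16337
  30–34: 5 × 0.2207 × 0.928 = 1.02405
  35–39: 5 × 0.0949 × 0.920 = 0.43654
  40–44: 5 × 0.0253 × 0.911 = 0.11524
  45–49: 5 × 0.0020 × 0.894 = 0.00894
Sum = 3.53020
NRR = 0.491 × 3.53020 = 1.73333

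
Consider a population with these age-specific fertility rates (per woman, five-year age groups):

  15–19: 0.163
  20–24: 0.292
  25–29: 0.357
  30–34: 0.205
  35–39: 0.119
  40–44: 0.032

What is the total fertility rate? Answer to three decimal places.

5.840

Sum of ASFRs = 0.163 + 0.292 + 0.357 + 0.205 + 0.119 + 0.032 = 1.168
TFR = 5 × 1.168 = 5.84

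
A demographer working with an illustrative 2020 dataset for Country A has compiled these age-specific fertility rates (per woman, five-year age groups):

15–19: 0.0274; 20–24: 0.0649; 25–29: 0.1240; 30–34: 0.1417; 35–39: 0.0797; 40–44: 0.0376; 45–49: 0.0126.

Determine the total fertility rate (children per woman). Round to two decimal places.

2.44

Sum of ASFRs = 0.0274 + 0.0649 + 0.1240 + 0.1417 + 0.0797 + 0.0376 + 0.0126 = 0.4879
TFR = 5 × 0.4879 = 2.4395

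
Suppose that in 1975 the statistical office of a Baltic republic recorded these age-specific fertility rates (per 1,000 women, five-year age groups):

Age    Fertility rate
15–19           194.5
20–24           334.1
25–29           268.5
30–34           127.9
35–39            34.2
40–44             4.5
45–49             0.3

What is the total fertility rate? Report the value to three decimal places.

Sum of ASFRs = 194.5 + 334.1 + 268.5 + 127.9 + 34.2 + 4.5 + 0.3 = 964.0
TFR = 5 × 964.0 / 1000 = 4.82

4.820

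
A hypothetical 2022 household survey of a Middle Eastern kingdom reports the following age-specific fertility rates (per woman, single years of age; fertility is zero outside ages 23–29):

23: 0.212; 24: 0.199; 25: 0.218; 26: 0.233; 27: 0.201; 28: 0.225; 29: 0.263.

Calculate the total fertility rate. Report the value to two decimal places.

1.55

Sum of ASFRs = 0.212 + 0.199 + 0.218 + 0.233 + 0.201 + 0.225 + 0.263 = 1.551
TFR = 1.551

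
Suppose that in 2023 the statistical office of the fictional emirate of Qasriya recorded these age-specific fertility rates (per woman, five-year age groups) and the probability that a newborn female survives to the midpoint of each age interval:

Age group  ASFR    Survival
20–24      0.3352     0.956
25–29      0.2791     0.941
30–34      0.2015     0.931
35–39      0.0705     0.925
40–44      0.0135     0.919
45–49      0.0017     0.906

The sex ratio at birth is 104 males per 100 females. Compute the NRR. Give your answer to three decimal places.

2.083

Proportion female at birth = 100 / (100 + 104) = 0.49020.
Weighting each age-specific rate by interval width and survival:
  20–24: 5 × 0.3352 × 0.956 = 1.60226
  25–29: 5 × 0.2791 × 0.941 = 1.31317
  30–34: 5 × 0.2015 × 0.931 = 0.93798
  35–39: 5 × 0.0705 × 0.925 = 0.32606
  40–44: 5 × 0.0135 × 0.919 = 0.06203
  45–49: 5 × 0.0017 × 0.906 = 0.00770
Sum = 4.24920
NRR = 0.49020 × 4.24920 = 2.08296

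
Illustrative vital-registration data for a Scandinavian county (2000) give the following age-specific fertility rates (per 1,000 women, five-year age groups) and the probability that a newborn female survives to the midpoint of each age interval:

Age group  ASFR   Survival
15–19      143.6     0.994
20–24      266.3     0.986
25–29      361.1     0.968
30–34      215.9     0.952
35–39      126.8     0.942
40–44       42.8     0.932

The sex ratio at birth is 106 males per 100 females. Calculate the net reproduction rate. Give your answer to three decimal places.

Proportion female at birth = 100 / (100 + 106) = 0.48544.
Weighting each age-specific rate by interval width and survival:
  15–19: 5 × 143.6/1000 × 0.994 = 0.71369
  20–24: 5 × 266.3/1000 × 0.986 = 1.31286
  25–29: 5 × 361.1/1000 × 0.968 = 1.74772
  30–34: 5 × 215.9/1000 × 0.952 = 1.02768
  35–39: 5 × 126.8/1000 × 0.942 = 0.59723
  40–44: 5 × 42.8/1000 × 0.932 = 0.19945
Sum = 5.59863
NRR = 0.48544 × 5.59863 = 2.71780

2.718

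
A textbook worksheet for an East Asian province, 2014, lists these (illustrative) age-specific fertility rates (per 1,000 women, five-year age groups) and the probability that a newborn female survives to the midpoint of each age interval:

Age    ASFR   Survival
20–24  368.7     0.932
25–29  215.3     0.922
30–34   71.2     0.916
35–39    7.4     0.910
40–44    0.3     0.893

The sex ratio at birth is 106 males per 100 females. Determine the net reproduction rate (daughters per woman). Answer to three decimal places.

1.491

Proportion female at birth = 100 / (100 + 106) = 0.48544.
Each age group contributes 5 × ASFR × survival:
  20–24: 5 × 368.7/1000 × 0.932 = 1.71814
  25–29: 5 × 215.3/1000 × 0.922 = 0.99253
  30–34: 5 × 71.2/1000 × 0.916 = 0.32610
  35–39: 5 × 7.4/1000 × 0.910 = 0.03367
  40–44: 5 × 0.3/1000 × 0.893 = 0.00134
Sum = 3.07178
NRR = 0.48544 × 3.07178 = 1.49116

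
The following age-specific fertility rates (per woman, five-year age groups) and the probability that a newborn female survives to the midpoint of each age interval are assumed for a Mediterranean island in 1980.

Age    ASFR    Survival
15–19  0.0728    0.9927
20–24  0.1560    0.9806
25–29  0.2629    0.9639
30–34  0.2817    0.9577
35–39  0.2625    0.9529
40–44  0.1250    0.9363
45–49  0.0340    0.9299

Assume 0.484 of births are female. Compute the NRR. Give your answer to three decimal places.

Proportion female at birth = 0.484.
Weighting each age-specific rate by interval width and survival:
  15–19: 5 × 0.0728 × 0.9927 = 0.36134
  20–24: 5 × 0.1560 × 0.9806 = 0.76487
  25–29: 5 × 0.2629 × 0.9639 = 1.26705
  30–34: 5 × 0.2817 × 0.9577 = 1.34892
  35–39: 5 × 0.2625 × 0.9529 = 1.25068
  40–44: 5 × 0.1250 × 0.9363 = 0.58519
  45–49: 5 × 0.0340 × 0.9299 = 0.15808
Sum = 5.73613
NRR = 0.484 × 5.73613 = 2.77629

2.776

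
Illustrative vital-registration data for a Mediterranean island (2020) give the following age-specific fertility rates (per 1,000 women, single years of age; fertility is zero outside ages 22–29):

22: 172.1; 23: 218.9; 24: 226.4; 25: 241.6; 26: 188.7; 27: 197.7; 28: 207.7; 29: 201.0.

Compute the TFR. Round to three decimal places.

Sum of ASFRs = 172.1 + 218.9 + 226.4 + 241.6 + 188.7 + 197.7 + 207.7 + 201.0 = 1654.1
TFR = 1654.1 / 1000 = 1.6541

1.654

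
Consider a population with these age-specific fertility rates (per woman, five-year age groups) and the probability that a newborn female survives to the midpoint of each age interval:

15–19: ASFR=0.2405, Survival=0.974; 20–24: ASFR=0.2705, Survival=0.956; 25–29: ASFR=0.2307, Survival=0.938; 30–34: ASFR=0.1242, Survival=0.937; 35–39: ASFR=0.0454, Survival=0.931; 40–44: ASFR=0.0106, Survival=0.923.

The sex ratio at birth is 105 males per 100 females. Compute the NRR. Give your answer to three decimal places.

Proportion female at birth = 100 / (100 + 105) = 0.48780.
Per-age-group product (5 × ASFR × survival probability):
  15–19: 5 × 0.2405 × 0.974 = 1.17124
  20–24: 5 × 0.2705 × 0.956 = 1.29299
  25–29: 5 × 0.2307 × 0.938 = 1.08198
  30–34: 5 × 0.1242 × 0.937 = 0.58188
  35–39: 5 × 0.0454 × 0.931 = 0.21134
  40–44: 5 × 0.0106 × 0.923 = 0.04892
Sum = 4.38835
NRR = 0.48780 × 4.38835 = 2.14064

2.141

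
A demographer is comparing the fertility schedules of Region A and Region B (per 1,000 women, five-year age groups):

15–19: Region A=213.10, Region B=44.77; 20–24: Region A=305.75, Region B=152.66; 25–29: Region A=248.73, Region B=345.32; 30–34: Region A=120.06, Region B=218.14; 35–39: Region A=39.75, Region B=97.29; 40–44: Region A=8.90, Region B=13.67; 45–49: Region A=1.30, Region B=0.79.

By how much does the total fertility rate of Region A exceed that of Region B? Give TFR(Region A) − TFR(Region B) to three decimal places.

Region A:
  Sum of ASFRs = 213.10 + 305.75 + 248.73 + 120.06 + 39.75 + 8.90 + 1.30 = 937.59
  TFR = 5 × 937.59 / 1000 = 4.68795
Region B:
  Sum of ASFRs = 44.77 + 152.66 + 345.32 + 218.14 + 97.29 + 13.67 + 0.79 = 872.64
  TFR = 5 × 872.64 / 1000 = 4.3632
Difference = 4.68795 − 4.3632 = 0.32475

0.325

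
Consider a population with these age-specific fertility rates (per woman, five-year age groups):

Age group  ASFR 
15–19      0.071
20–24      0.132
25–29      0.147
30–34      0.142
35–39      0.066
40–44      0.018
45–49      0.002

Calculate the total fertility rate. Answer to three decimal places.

2.890

Sum of ASFRs = 0.071 + 0.132 + 0.147 + 0.142 + 0.066 + 0.018 + 0.002 = 0.578
TFR = 5 × 0.578 = 2.89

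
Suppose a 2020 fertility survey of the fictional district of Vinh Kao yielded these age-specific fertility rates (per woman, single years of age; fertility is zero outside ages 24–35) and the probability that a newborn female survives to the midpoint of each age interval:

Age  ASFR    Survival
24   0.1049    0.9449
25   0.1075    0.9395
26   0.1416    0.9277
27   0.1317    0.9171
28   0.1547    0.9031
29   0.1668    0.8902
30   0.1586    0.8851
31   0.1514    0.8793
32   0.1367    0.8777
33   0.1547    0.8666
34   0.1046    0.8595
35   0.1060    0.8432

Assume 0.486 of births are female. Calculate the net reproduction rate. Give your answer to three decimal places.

Proportion female at birth = 0.486.
Survival-weighted fertility by age (1·fₓ·Sₓ):
  24: 1 × 0.1049 × 0.9449 = 0.09912
  25: 1 × 0.1075 × 0.9395 = 0.10100
  26: 1 × 0.1416 × 0.9277 = 0.13136
  27: 1 × 0.1317 × 0.9171 = 0.12078
  28: 1 × 0.1547 × 0.9031 = 0.13971
  29: 1 × 0.1668 × 0.8902 = 0.14849
  30: 1 × 0.1586 × 0.8851 = 0.14038
  31: 1 × 0.1514 × 0.8793 = 0.13313
  32: 1 × 0.1367 × 0.8777 = 0.11998
  33: 1 × 0.1547 × 0.8666 = 0.13406
  34: 1 × 0.1046 × 0.8595 = 0.08990
  35: 1 × 0.1060 × 0.8432 = 0.08938
Sum = 1.44729
NRR = 0.486 × 1.44729 = 0.70338
An NRR under 1 implies long-run decline under these rates.

0.703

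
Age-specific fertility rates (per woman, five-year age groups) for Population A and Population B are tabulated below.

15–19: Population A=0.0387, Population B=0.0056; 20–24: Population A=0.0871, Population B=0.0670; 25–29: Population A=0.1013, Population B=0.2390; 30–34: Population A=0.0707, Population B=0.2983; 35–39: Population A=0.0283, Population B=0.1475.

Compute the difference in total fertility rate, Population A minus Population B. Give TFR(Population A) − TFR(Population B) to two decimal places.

Population A:
  Sum of ASFRs = 0.0387 + 0.0871 + 0.1013 + 0.0707 + 0.0283 = 0.3261
  TFR = 5 × 0.3261 = 1.6305
Population B:
  Sum of ASFRs = 0.0056 + 0.0670 + 0.2390 + 0.2983 + 0.1475 = 0.7574
  TFR = 5 × 0.7574 = 3.787
Difference = 1.6305 − 3.787 = -2.1565

-2.16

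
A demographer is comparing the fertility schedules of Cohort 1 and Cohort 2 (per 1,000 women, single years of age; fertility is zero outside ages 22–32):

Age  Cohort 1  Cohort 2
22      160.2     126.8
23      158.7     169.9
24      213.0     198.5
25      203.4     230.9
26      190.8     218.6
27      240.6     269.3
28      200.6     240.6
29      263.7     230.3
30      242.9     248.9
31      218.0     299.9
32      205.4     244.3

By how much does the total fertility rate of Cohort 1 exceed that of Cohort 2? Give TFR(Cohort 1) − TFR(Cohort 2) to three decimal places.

-0.181

Cohort 1:
  Sum of ASFRs = 160.2 + 158.7 + 213.0 + 203.4 + 190.8 + 240.6 + 200.6 + 263.7 + 242.9 + 218.0 + 205.4 = 2297.3
  TFR = 2297.3 / 1000 = 2.2973
Cohort 2:
  Sum of ASFRs = 126.8 + 169.9 + 198.5 + 230.9 + 218.6 + 269.3 + 240.6 + 230.3 + 248.9 + 299.9 + 244.3 = 2478.0
  TFR = 2478.0 / 1000 = 2.478
Difference = 2.2973 − 2.478 = -0.1807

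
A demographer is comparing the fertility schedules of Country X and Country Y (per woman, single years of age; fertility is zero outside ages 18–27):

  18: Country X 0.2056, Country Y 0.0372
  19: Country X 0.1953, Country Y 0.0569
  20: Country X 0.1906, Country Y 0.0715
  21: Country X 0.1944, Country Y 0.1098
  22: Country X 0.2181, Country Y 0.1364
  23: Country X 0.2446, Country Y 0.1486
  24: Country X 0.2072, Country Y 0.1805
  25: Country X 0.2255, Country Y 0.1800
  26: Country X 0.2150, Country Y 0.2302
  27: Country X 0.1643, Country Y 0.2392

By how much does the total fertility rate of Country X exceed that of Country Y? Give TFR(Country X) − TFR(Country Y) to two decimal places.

Country X:
  Sum of ASFRs = 0.2056 + 0.1953 + 0.1906 + 0.1944 + 0.2181 + 0.2446 + 0.2072 + 0.2255 + 0.2150 + 0.1643 = 2.0606
  TFR = 2.0606
Country Y:
  Sum of ASFRs = 0.0372 + 0.0569 + 0.0715 + 0.1098 + 0.1364 + 0.1486 + 0.1805 + 0.1800 + 0.2302 + 0.2392 = 1.3903
  TFR = 1.3903
Difference = 2.0606 − 1.3903 = 0.6703

0.67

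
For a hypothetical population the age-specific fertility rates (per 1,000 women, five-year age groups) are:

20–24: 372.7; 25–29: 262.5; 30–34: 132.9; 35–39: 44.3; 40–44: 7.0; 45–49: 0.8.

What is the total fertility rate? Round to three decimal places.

Sum of ASFRs = 372.7 + 262.5 + 132.9 + 44.3 + 7.0 + 0.8 = 820.2
TFR = 5 × 820.2 / 1000 = 4.101

4.101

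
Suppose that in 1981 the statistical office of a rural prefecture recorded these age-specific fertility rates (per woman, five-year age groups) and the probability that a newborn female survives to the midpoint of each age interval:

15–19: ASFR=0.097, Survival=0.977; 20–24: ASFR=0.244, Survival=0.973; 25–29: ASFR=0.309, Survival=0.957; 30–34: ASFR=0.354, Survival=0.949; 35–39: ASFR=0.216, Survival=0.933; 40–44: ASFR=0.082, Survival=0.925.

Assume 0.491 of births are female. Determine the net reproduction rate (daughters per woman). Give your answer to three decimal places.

3.047

Proportion female at birth = 0.491.
Weighting each age-specific rate by interval width and survival:
  15–19: 5 × 0.097 × 0.977 = 0.47385
  20–24: 5 × 0.244 × 0.973 = 1.18706
  25–29: 5 × 0.309 × 0.957 = 1.47857
  30–34: 5 × 0.354 × 0.949 = 1.67973
  35–39: 5 × 0.216 × 0.933 = 1.00764
  40–44: 5 × 0.082 × 0.925 = 0.37925
Sum = 6.20610
NRR = 0.491 × 6.20610 = 3.04720
NRR > 1, so each generation more than replaces itself.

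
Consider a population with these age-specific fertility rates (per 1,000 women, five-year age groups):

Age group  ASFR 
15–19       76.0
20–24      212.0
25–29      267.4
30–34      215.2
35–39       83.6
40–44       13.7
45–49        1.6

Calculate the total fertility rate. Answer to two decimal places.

4.35

Sum of ASFRs = 76.0 + 212.0 + 267.4 + 215.2 + 83.6 + 13.7 + 1.6 = 869.5
TFR = 5 × 869.5 / 1000 = 4.3475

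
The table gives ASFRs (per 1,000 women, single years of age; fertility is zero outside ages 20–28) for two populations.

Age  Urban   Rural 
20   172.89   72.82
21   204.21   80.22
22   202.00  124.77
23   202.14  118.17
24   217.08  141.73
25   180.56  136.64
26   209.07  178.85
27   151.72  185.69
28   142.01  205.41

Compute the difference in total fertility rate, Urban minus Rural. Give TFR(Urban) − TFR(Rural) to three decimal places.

Urban:
  Sum of ASFRs = 172.89 + 204.21 + 202.00 + 202.14 + 217.08 + 180.56 + 209.07 + 151.72 + 142.01 = 1681.68
  TFR = 1681.68 / 1000 = 1.68168
Rural:
  Sum of ASFRs = 72.82 + 80.22 + 124.77 + 118.17 + 141.73 + 136.64 + 178.85 + 185.69 + 205.41 = 1244.30
  TFR = 1244.30 / 1000 = 1.2443
Difference = 1.68168 − 1.2443 = 0.43738

0.437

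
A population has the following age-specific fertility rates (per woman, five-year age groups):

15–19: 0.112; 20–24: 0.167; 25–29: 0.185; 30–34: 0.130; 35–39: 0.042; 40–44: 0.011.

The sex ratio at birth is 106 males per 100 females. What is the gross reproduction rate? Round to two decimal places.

Proportion female at birth = 100 / (100 + 106) = 0.48544.
Sum of ASFRs = 0.112 + 0.167 + 0.185 + 0.130 + 0.042 + 0.011 = 0.647
TFR = 5 × 0.647 = 3.235
GRR = 0.48544 × 3.235 = 1.57040

1.57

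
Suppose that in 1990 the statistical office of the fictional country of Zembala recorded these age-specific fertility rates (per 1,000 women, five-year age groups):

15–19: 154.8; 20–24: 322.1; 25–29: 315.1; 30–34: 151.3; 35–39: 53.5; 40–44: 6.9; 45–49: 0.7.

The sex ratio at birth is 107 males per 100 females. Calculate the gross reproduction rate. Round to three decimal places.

2.426

Proportion female at birth = 100 / (100 + 107) = 0.48309.
Sum of ASFRs = 154.8 + 322.1 + 315.1 + 151.3 + 53.5 + 6.9 + 0.7 = 1004.4
TFR = 5 × 1004.4 / 1000 = 5.022
GRR = 0.48309 × 5.022 = 2.42608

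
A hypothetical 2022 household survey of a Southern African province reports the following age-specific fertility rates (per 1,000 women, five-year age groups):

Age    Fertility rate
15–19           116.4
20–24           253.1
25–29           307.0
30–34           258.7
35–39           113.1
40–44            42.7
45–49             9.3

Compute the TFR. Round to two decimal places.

5.50

Sum of ASFRs = 116.4 + 253.1 + 307.0 + 258.7 + 113.1 + 42.7 + 9.3 = 1100.3
TFR = 5 × 1100.3 / 1000 = 5.5015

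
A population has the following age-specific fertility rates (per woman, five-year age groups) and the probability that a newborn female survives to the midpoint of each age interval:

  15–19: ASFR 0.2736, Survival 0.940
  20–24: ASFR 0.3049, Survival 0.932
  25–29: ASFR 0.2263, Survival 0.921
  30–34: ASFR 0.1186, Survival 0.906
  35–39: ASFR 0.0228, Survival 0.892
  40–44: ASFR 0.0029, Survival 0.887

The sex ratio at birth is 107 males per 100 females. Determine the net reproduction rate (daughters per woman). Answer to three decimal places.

2.126

Proportion female at birth = 100 / (100 + 107) = 0.48309.
Per-age-group product (5 × ASFR × survival probability):
  15–19: 5 × 0.2736 × 0.940 = 1.28592
  20–24: 5 × 0.3049 × 0.932 = 1.42083
  25–29: 5 × 0.2263 × 0.921 = 1.04211
  30–34: 5 × 0.1186 × 0.906 = 0.53726
  35–39: 5 × 0.0228 × 0.892 = 0.10169
  40–44: 5 × 0.0029 × 0.887 = 0.01286
Sum = 4.40067
NRR = 0.48309 × 4.40067 = 2.12592
With NRR above 1 the population is above replacement fertility.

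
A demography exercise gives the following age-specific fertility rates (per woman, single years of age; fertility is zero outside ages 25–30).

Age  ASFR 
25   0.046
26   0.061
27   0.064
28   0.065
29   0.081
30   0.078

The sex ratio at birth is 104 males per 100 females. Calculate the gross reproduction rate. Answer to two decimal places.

Proportion female at birth = 100 / (100 + 104) = 0.49020.
Sum of ASFRs = 0.046 + 0.061 + 0.064 + 0.065 + 0.081 + 0.078 = 0.395
TFR = 0.395
GRR = 0.49020 × 0.395 = 0.19363

0.19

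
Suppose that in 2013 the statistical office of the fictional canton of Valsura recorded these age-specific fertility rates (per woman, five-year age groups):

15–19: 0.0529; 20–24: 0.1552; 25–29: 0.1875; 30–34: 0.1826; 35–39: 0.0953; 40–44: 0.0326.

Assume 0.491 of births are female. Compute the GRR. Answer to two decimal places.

1.73

Proportion female at birth = 0.491.
Sum of ASFRs = 0.0529 + 0.1552 + 0.1875 + 0.1826 + 0.0953 + 0.0326 = 0.7061
TFR = 5 × 0.7061 = 3.5305
GRR = 0.491 × 3.5305 = 1.73348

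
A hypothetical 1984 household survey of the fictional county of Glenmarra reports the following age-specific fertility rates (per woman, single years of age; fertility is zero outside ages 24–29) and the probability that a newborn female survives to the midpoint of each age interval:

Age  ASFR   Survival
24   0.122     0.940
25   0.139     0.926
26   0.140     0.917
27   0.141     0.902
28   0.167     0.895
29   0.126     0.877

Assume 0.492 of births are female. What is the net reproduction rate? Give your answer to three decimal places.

Proportion female at birth = 0.492.
Per-age-group product (1 × ASFR × survival probability):
  24: 1 × 0.122 × 0.940 = 0.11468
  25: 1 × 0.139 × 0.926 = 0.12871
  26: 1 × 0.140 × 0.917 = 0.12838
  27: 1 × 0.141 × 0.902 = 0.12718
  28: 1 × 0.167 × 0.895 = 0.14947
  29: 1 × 0.126 × 0.877 = 0.11050
Sum = 0.75892
NRR = 0.492 × 0.75892 = 0.37339

0.373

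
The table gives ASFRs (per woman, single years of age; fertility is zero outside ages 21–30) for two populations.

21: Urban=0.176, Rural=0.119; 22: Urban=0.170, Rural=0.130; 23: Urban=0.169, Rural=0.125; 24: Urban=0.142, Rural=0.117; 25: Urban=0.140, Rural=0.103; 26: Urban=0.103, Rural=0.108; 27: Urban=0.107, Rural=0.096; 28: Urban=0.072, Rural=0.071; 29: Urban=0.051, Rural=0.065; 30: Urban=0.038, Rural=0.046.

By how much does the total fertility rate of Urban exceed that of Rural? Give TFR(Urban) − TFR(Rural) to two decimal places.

0.19

Urban:
  Sum of ASFRs = 0.176 + 0.170 + 0.169 + 0.142 + 0.140 + 0.103 + 0.107 + 0.072 + 0.051 + 0.038 = 1.168
  TFR = 1.168
Rural:
  Sum of ASFRs = 0.119 + 0.130 + 0.125 + 0.117 + 0.103 + 0.108 + 0.096 + 0.071 + 0.065 + 0.046 = 0.980
  TFR = 0.98
Difference = 1.168 − 0.98 = 0.188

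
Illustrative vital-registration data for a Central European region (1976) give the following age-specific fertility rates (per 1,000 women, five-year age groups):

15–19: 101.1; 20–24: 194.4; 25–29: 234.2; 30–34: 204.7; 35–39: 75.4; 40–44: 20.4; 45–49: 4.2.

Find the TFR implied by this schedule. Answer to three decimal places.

Sum of ASFRs = 101.1 + 194.4 + 234.2 + 204.7 + 75.4 + 20.4 + 4.2 = 834.4
TFR = 5 × 834.4 / 1000 = 4.172

4.172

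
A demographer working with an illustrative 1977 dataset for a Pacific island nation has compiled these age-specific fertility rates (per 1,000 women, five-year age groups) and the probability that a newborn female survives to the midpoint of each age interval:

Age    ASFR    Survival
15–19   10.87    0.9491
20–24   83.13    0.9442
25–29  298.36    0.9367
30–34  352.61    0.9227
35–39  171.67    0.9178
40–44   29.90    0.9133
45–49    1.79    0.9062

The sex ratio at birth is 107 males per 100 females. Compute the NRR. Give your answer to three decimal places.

Proportion female at birth = 100 / (100 + 107) = 0.48309.
Per-age-group product (5 × ASFR × survival probability):
  15–19: 5 × 10.87/1000 × 0.9491 = 0.05158
  20–24: 5 × 83.13/1000 × 0.9442 = 0.39246
  25–29: 5 × 298.36/1000 × 0.9367 = 1.39737
  30–34: 5 × 352.61/1000 × 0.9227 = 1.62677
  35–39: 5 × 171.67/1000 × 0.9178 = 0.78779
  40–44: 5 × 29.90/1000 × 0.9133 = 0.13654
  45–49: 5 × 1.79/1000 × 0.9062 = 0.00811
Sum = 4.40062
NRR = 0.48309 × 4.40062 = 2.12590
An NRR exceeding 1 indicates intrinsic growth under these rates.

2.126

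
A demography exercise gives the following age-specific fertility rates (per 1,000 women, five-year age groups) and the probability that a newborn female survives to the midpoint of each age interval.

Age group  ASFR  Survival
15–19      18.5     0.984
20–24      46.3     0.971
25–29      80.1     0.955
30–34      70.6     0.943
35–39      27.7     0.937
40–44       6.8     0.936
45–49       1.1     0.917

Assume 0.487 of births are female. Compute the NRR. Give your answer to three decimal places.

0.583

Proportion female at birth = 0.487.
Survival-weighted fertility by age (5·fₓ·Sₓ):
  15–19: 5 × 18.5/1000 × 0.984 = 0.09102
  20–24: 5 × 46.3/1000 × 0.971 = 0.22479
  25–29: 5 × 80.1/1000 × 0.955 = 0.38248
  30–34: 5 × 70.6/1000 × 0.943 = 0.33288
  35–39: 5 × 27.7/1000 × 0.937 = 0.12977
  40–44: 5 × 6.8/1000 × 0.936 = 0.03182
  45–49: 5 × 1.1/1000 × 0.917 = 0.00504
Sum = 1.19780
NRR = 0.487 × 1.19780 = 0.58333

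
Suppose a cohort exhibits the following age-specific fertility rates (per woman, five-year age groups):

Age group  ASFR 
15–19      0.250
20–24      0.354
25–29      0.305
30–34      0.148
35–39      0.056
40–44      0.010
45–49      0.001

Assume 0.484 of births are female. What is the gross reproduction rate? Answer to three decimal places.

2.720

Proportion female at birth = 0.484.
Sum of ASFRs = 0.250 + 0.354 + 0.305 + 0.148 + 0.056 + 0.010 + 0.001 = 1.124
TFR = 5 × 1.124 = 5.62
GRR = 0.484 × 5.62 = 2.72008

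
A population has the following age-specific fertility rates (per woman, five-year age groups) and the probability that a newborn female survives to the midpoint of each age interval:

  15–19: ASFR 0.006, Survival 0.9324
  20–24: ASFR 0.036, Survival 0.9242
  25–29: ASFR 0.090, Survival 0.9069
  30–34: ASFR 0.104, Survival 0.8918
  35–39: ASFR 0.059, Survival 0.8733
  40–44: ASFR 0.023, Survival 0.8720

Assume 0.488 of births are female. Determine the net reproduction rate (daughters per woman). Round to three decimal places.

Proportion female at birth = 0.488.
Survival-weighted fertility by age (5·fₓ·Sₓ):
  15–19: 5 × 0.006 × 0.9324 = 0.02797
  20–24: 5 × 0.036 × 0.9242 = 0.16636
  25–29: 5 × 0.090 × 0.9069 = 0.40811
  30–34: 5 × 0.104 × 0.8918 = 0.46374
  35–39: 5 × 0.059 × 0.8733 = 0.25762
  40–44: 5 × 0.023 × 0.8720 = 0.10028
Sum = 1.42408
NRR = 0.488 × 1.42408 = 0.69495
An NRR under 1 implies long-run decline under these rates.

0.695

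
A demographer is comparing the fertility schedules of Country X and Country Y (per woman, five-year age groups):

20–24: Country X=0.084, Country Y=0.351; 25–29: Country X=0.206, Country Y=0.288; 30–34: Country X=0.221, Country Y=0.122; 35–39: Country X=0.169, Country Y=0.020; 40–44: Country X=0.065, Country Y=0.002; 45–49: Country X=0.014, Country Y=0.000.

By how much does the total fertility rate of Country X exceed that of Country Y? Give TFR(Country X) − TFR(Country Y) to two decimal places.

Country X:
  Sum of ASFRs = 0.084 + 0.206 + 0.221 + 0.169 + 0.065 + 0.014 = 0.759
  TFR = 5 × 0.759 = 3.795
Country Y:
  Sum of ASFRs = 0.351 + 0.288 + 0.122 + 0.020 + 0.002 + 0.000 = 0.783
  TFR = 5 × 0.783 = 3.915
Difference = 3.795 − 3.915 = -0.12

-0.12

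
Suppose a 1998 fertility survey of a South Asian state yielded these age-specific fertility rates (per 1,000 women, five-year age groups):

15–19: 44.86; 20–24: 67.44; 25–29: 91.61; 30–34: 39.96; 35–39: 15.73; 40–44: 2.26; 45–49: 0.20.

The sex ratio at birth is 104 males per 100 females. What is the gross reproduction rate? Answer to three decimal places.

0.642

Proportion female at birth = 100 / (100 + 104) = 0.49020.
Sum of ASFRs = 44.86 + 67.44 + 91.61 + 39.96 + 15.73 + 2.26 + 0.20 = 262.06
TFR = 5 × 262.06 / 1000 = 1.3103
GRR = 0.49020 × 1.3103 = 0.64231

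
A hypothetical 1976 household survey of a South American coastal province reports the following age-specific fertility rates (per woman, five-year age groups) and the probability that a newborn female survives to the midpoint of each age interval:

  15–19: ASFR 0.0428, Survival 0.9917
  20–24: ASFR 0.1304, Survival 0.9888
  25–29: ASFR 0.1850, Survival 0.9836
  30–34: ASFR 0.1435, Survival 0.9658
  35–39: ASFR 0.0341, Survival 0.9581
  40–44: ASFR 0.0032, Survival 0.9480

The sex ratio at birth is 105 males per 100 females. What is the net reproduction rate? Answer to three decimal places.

1.287

Proportion female at birth = 100 / (100 + 105) = 0.48780.
Weighting each age-specific rate by interval width and survival:
  15–19: 5 × 0.0428 × 0.9917 = 0.21222
  20–24: 5 × 0.1304 × 0.9888 = 0.64470
  25–29: 5 × 0.1850 × 0.9836 = 0.90983
  30–34: 5 × 0.1435 × 0.9658 = 0.69296
  35–39: 5 × 0.0341 × 0.9581 = 0.16336
  40–44: 5 × 0.0032 × 0.9480 = 0.01517
Sum = 2.63824
NRR = 0.48780 × 2.63824 = 1.28693
An NRR exceeding 1 indicates intrinsic growth under these rates.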